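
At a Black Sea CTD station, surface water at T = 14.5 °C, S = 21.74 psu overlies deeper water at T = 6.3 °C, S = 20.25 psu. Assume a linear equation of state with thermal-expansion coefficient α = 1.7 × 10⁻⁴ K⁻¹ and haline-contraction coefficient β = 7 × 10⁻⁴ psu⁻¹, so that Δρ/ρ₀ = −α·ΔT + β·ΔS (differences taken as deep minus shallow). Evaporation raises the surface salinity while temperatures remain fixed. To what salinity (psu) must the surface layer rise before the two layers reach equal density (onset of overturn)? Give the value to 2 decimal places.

Neutral buoyancy requires −α(T_deep − T_surf) + β(S_deep − S_surf′) = 0.
S_surf′ = S_deep − (α/β)·ΔT = 20.25 − (1.7 × 10⁻⁴/7 × 10⁻⁴)·(-8.2) = 22.2414 psu.
Increase required: 22.2414 − 21.74 = 0.5014 psu.

22.24 psu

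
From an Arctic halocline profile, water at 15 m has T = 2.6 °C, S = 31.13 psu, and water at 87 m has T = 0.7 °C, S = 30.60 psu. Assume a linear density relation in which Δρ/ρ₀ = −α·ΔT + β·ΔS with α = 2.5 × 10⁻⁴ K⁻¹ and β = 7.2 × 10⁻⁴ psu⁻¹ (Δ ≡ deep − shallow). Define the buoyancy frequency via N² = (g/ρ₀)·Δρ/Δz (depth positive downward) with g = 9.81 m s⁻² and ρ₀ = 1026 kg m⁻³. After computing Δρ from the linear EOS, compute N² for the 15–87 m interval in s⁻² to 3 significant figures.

1.27 × 10⁻⁵ s⁻²

ΔT = -1.9 K, ΔS = -0.53 psu (deep − shallow).
Δρ/ρ₀ = −αΔT + βΔS = 4.75 × 10⁻⁴ − 3.816 × 10⁻⁴ = 9.34 × 10⁻⁵, so Δρ ≈ 0.09583 kg m⁻³.
N² = (g/ρ₀)·Δρ/Δz = g·(Δρ/ρ₀)/Δz = 9.81 × 9.34 × 10⁻⁵ / 72 = 1.2726 × 10⁻⁵ s⁻² ≈ 1.27 × 10⁻⁵ s⁻².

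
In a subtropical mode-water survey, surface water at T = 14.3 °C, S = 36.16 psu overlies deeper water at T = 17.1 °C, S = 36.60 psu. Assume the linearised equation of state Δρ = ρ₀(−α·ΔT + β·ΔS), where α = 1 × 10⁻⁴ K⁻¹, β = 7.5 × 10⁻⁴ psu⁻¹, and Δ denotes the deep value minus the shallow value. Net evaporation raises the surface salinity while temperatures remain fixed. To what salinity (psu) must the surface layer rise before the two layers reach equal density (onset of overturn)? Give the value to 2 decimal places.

36.23 psu

Neutral buoyancy requires −α(T_deep − T_surf) + β(S_deep − S_surf′) = 0.
S_surf′ = S_deep − (α/β)·ΔT = 36.60 − (1 × 10⁻⁴/7.5 × 10⁻⁴)·(+2.8) = 36.2267 psu.
Increase required: 36.2267 − 36.16 = 0.0667 psu.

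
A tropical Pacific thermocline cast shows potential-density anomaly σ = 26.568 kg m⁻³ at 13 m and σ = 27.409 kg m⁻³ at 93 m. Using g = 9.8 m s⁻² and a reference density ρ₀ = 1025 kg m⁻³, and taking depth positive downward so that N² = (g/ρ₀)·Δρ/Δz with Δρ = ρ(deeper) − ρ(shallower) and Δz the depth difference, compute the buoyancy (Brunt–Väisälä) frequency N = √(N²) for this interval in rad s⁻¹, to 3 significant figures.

Δρ = 1027.409 − 1026.568 = 0.841 kg m⁻³ over Δz = 93 − 13 = 80 m.
N² = (9.8/1025) × (0.841/80) = 1.0051 × 10⁻⁴ s⁻².
N = √(1.0051 × 10⁻⁴) = 0.010025 rad s⁻¹ ≈ 0.0100 rad s⁻¹.

0.0100 rad s⁻¹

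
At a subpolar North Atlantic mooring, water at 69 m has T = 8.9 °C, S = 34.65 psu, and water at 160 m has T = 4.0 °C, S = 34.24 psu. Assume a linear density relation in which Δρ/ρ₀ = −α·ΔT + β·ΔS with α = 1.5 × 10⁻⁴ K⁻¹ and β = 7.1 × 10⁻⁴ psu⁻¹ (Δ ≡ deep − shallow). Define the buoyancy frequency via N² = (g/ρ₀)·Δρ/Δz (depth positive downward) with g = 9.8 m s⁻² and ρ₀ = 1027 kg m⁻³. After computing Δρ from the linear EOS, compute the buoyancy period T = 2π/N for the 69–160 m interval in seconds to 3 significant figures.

909 s

ΔT = -4.9 K, ΔS = -0.41 psu (deep − shallow).
Δρ/ρ₀ = −αΔT + βΔS = 7.35 × 10⁻⁴ − 2.911 × 10⁻⁴ = 4.439 × 10⁻⁴, so Δρ ≈ 0.4559 kg m⁻³.
N² = (g/ρ₀)·Δρ/Δz = g·(Δρ/ρ₀)/Δz = 9.8 × 4.439 × 10⁻⁴ / 91 = 4.7805 × 10⁻⁵ s⁻².
N = √(4.7805 × 10⁻⁵) = 6.9141 × 10⁻³ rad s⁻¹ → T = 2π/N = 908.75 s ≈ 909 s.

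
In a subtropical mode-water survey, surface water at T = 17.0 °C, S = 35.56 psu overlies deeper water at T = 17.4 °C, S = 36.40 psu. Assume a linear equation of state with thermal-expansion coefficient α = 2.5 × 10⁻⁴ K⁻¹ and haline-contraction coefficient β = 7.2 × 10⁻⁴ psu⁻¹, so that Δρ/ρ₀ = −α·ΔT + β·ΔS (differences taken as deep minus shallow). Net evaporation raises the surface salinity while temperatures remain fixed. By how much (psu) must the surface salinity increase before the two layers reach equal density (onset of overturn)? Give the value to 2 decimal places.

Neutral buoyancy requires −α(T_deep − T_surf) + β(S_deep − S_surf′) = 0.
S_surf′ = S_deep − (α/β)·ΔT = 36.40 − (2.5 × 10⁻⁴/7.2 × 10⁻⁴)·(+0.4) = 36.2611 psu.
Increase required: 36.2611 − 35.56 = 0.7011 psu.

0.70 psu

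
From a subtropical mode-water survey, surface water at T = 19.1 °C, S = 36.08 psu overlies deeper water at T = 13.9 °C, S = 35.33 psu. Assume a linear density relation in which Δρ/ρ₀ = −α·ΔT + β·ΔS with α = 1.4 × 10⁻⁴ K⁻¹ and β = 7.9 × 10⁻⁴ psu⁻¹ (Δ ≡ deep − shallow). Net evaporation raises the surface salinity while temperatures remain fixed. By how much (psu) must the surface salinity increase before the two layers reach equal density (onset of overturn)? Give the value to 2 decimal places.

Neutral buoyancy requires −α(T_deep − T_surf) + β(S_deep − S_surf′) = 0.
S_surf′ = S_deep − (α/β)·ΔT = 35.33 − (1.4 × 10⁻⁴/7.9 × 10⁻⁴)·(-5.2) = 36.2515 psu.
Increase required: 36.2515 − 36.08 = 0.1715 psu.

0.17 psu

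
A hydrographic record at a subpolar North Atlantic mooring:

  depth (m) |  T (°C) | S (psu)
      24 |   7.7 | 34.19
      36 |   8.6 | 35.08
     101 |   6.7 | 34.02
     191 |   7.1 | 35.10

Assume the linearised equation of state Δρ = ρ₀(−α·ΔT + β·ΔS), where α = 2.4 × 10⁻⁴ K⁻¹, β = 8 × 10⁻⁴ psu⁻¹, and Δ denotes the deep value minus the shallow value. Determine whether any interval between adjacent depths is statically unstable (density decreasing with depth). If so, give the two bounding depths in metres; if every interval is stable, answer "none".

Evaluate Δρ/ρ₀ = −αΔT + βΔS across each adjacent pair:
  24–36 m: −αΔT+βΔS = −(2.4 × 10⁻⁴)(+0.9)+(8 × 10⁻⁴)(+0.89) = 5.0 × 10⁻⁴ → stable
  36–101 m: −αΔT+βΔS = −(2.4 × 10⁻⁴)(-1.9)+(8 × 10⁻⁴)(-1.06) = -3.9 × 10⁻⁴ → UNSTABLE
  101–191 m: −αΔT+βΔS = −(2.4 × 10⁻⁴)(+0.4)+(8 × 10⁻⁴)(+1.08) = 7.7 × 10⁻⁴ → stable
The 36–101 m interval has Δρ < 0: lighter water underlies denser water.

36–101 m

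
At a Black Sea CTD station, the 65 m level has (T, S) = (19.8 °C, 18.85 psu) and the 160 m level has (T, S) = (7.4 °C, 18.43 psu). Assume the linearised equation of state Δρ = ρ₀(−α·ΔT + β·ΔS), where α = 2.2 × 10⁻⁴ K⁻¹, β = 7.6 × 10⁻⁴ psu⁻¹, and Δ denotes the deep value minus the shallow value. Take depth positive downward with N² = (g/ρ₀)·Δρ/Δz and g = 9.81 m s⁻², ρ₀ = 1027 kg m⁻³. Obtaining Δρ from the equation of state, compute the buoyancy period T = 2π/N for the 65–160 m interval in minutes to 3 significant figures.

6.64 min

ΔT = -12.4 K, ΔS = -0.42 psu (deep − shallow).
Δρ/ρ₀ = −αΔT + βΔS = 2.728 × 10⁻³ − 3.192 × 10⁻⁴ = 2.4088 × 10⁻³, so Δρ ≈ 2.474 kg m⁻³.
N² = (g/ρ₀)·Δρ/Δz = g·(Δρ/ρ₀)/Δz = 9.81 × 2.4088 × 10⁻³ / 95 = 2.4874 × 10⁻⁴ s⁻².
N = √(2.4874 × 10⁻⁴) = 0.015771 rad s⁻¹ → T = 2π/N = 398.40 s = 6.6400 min ≈ 6.64 min.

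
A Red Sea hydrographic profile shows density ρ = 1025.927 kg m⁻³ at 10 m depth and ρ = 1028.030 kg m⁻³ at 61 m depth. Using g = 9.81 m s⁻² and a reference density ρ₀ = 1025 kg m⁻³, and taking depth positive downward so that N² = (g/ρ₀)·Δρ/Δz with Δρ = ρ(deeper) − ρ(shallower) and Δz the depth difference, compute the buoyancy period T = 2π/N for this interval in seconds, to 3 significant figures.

316 s

Δρ = 1028.030 − 1025.927 = 2.103 kg m⁻³ over Δz = 61 − 10 = 51 m.
N² = (9.81/1025) × (2.103/51) = 3.9465 × 10⁻⁴ s⁻².
N = √(3.9465 × 10⁻⁴) = 0.019866 rad s⁻¹, so T = 2π/N = 316.28 s ≈ 316 s.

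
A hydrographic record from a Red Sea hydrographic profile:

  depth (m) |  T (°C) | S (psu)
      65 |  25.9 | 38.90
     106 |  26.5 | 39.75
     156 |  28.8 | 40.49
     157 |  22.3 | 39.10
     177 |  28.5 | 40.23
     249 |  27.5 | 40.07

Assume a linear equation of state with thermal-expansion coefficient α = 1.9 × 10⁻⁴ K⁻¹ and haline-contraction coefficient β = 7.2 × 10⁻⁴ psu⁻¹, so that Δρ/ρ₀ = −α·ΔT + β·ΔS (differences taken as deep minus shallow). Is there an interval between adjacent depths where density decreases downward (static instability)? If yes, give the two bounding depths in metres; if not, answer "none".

157–177 m

Evaluate Δρ/ρ₀ = −αΔT + βΔS across each adjacent pair:
  65–106 m: −αΔT+βΔS = −(1.9 × 10⁻⁴)(+0.6)+(7.2 × 10⁻⁴)(+0.85) = 5.0 × 10⁻⁴ → stable
  106–156 m: −αΔT+βΔS = −(1.9 × 10⁻⁴)(+2.3)+(7.2 × 10⁻⁴)(+0.74) = 9.6 × 10⁻⁵ → stable
  156–157 m: −αΔT+βΔS = −(1.9 × 10⁻⁴)(-6.5)+(7.2 × 10⁻⁴)(-1.39) = 2.3 × 10⁻⁴ → stable
  157–177 m: −αΔT+βΔS = −(1.9 × 10⁻⁴)(+6.2)+(7.2 × 10⁻⁴)(+1.13) = -3.6 × 10⁻⁴ → UNSTABLE
  177–249 m: −αΔT+βΔS = −(1.9 × 10⁻⁴)(-1.0)+(7.2 × 10⁻⁴)(-0.16) = 7.5 × 10⁻⁵ → stable
The 157–177 m interval has Δρ < 0: lighter water underlies denser water.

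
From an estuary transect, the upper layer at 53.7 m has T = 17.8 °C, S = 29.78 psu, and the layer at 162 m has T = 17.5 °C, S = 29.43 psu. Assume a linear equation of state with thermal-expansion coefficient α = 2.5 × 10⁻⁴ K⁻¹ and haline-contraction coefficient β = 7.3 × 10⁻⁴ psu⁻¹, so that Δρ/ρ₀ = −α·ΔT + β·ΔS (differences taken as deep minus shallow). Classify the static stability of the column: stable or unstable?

unstable

ΔT = 17.5 − 17.8 = -0.3 K and ΔS = 29.43 − 29.78 = -0.35 psu (deep − shallow).
−αΔT = 7.50 × 10⁻⁵; βΔS = -2.555 × 10⁻⁴; sum Δρ/ρ₀ = -1.805 × 10⁻⁴.
Δρ/ρ₀ < 0, so Δρ < 0: deeper water is lighter → statically unstable; the column would overturn.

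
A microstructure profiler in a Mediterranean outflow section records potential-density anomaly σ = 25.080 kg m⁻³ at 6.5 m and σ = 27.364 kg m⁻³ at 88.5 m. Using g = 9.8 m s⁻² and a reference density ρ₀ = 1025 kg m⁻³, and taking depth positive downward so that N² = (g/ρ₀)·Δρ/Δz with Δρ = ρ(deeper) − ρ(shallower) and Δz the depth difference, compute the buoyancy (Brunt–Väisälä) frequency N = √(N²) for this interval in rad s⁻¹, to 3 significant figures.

0.0163 rad s⁻¹

Δρ = 1027.364 − 1025.080 = 2.284 kg m⁻³ over Δz = 88.5 − 6.5 = 82 m.
N² = (9.8/1025) × (2.284/82) = 2.6631 × 10⁻⁴ s⁻².
N = √(2.6631 × 10⁻⁴) = 0.016319 rad s⁻¹ ≈ 0.0163 rad s⁻¹.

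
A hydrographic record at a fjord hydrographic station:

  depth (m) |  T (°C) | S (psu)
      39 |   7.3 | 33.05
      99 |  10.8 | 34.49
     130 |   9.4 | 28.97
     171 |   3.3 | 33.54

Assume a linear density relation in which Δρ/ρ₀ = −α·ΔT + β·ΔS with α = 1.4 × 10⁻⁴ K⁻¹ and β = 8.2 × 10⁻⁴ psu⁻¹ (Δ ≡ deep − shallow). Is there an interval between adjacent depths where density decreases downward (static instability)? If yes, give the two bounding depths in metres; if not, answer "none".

99–130 m

Evaluate Δρ/ρ₀ = −αΔT + βΔS across each adjacent pair:
  39–99 m: −αΔT+βΔS = −(1.4 × 10⁻⁴)(+3.5)+(8.2 × 10⁻⁴)(+1.44) = 6.9 × 10⁻⁴ → stable
  99–130 m: −αΔT+βΔS = −(1.4 × 10⁻⁴)(-1.4)+(8.2 × 10⁻⁴)(-5.52) = -4.3 × 10⁻³ → UNSTABLE
  130–171 m: −αΔT+βΔS = −(1.4 × 10⁻⁴)(-6.1)+(8.2 × 10⁻⁴)(+4.57) = 4.6 × 10⁻³ → stable
The 99–130 m interval has Δρ < 0: lighter water underlies denser water.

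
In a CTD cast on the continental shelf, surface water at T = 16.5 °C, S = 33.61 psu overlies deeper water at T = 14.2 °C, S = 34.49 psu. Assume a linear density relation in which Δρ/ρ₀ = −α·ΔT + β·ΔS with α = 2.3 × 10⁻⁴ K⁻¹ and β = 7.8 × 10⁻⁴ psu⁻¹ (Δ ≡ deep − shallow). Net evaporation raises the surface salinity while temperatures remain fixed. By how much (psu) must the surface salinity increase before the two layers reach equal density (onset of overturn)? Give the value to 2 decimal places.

1.56 psu

Neutral buoyancy requires −α(T_deep − T_surf) + β(S_deep − S_surf′) = 0.
S_surf′ = S_deep − (α/β)·ΔT = 34.49 − (2.3 × 10⁻⁴/7.8 × 10⁻⁴)·(-2.3) = 35.1682 psu.
Increase required: 35.1682 − 33.61 = 1.5582 psu.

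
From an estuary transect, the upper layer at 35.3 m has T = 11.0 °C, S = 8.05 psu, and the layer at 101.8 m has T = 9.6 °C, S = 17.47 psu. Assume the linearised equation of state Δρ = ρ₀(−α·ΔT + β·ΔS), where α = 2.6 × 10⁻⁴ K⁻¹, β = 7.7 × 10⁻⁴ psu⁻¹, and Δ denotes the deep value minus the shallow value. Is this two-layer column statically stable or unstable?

ΔT = 9.6 − 11.0 = -1.4 K and ΔS = 17.47 − 8.05 = +9.42 psu (deep − shallow).
−αΔT = 3.64 × 10⁻⁴; βΔS = 7.2534 × 10⁻³; sum Δρ/ρ₀ = 7.6174 × 10⁻³.
Δρ/ρ₀ > 0, so Δρ > 0: deeper water is denser → statically stable.

stable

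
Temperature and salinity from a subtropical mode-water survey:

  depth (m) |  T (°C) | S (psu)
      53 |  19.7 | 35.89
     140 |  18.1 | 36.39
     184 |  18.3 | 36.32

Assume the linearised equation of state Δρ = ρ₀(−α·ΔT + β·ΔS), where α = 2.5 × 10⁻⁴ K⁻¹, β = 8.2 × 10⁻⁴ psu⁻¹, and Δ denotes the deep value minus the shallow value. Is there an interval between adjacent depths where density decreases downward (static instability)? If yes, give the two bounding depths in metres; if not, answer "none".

140–184 m

Evaluate Δρ/ρ₀ = −αΔT + βΔS across each adjacent pair:
  53–140 m: −αΔT+βΔS = −(2.5 × 10⁻⁴)(-1.6)+(8.2 × 10⁻⁴)(+0.50) = 8.1 × 10⁻⁴ → stable
  140–184 m: −αΔT+βΔS = −(2.5 × 10⁻⁴)(+0.2)+(8.2 × 10⁻⁴)(-0.07) = -1.1 × 10⁻⁴ → UNSTABLE
The 140–184 m interval has Δρ < 0: lighter water underlies denser water.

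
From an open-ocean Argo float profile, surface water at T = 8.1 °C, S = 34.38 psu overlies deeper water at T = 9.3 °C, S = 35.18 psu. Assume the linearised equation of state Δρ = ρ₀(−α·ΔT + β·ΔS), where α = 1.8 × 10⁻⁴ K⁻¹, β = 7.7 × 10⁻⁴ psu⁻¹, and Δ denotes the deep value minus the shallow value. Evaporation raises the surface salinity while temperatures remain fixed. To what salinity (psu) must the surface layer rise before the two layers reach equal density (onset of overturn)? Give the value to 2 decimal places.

Neutral buoyancy requires −α(T_deep − T_surf) + β(S_deep − S_surf′) = 0.
S_surf′ = S_deep − (α/β)·ΔT = 35.18 − (1.8 × 10⁻⁴/7.7 × 10⁻⁴)·(+1.2) = 34.8995 psu.
Increase required: 34.8995 − 34.38 = 0.5195 psu.

34.90 psu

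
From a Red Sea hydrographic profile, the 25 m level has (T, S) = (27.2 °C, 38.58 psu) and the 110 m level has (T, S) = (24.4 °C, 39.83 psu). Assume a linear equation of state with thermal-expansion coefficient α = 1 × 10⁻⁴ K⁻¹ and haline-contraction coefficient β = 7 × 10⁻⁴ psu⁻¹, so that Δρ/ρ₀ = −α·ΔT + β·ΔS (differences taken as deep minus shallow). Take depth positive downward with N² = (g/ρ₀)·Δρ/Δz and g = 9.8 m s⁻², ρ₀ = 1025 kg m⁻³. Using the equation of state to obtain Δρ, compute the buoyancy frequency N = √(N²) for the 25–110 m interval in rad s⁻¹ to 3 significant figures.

0.0115 rad s⁻¹

ΔT = -2.8 K, ΔS = +1.25 psu (deep − shallow).
Δρ/ρ₀ = −αΔT + βΔS = 2.80 × 10⁻⁴ + 8.75 × 10⁻⁴ = 1.155 × 10⁻³, so Δρ ≈ 1.184 kg m⁻³.
N² = (g/ρ₀)·Δρ/Δz = g·(Δρ/ρ₀)/Δz = 9.8 × 1.155 × 10⁻³ / 85 = 1.3316 × 10⁻⁴ s⁻².
N = √(1.3316 × 10⁻⁴) = 0.011539 rad s⁻¹ ≈ 0.0115 rad s⁻¹.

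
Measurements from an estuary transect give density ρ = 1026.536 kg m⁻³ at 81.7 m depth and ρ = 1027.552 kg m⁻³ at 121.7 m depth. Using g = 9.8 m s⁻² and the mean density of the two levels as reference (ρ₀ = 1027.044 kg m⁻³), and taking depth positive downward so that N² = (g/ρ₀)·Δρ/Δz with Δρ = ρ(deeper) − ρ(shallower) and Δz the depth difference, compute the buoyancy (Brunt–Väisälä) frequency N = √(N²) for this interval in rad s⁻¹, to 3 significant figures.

Δρ = 1027.552 − 1026.536 = 1.016 kg m⁻³ over Δz = 121.7 − 81.7 = 40 m.
N² = (9.8/1027.044) × (1.016/40) = 2.4237 × 10⁻⁴ s⁻².
N = √(2.4237 × 10⁻⁴) = 0.015568 rad s⁻¹ ≈ 0.0156 rad s⁻¹.

0.0156 rad s⁻¹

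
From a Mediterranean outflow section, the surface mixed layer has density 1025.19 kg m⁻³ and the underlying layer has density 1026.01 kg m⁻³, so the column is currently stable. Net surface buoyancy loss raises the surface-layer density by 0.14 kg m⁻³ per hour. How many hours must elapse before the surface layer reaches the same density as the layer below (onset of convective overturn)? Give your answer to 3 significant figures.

5.86 hours

Density deficit of the surface layer: 1026.01 − 1025.19 = 0.82 kg m⁻³.
Required change = 0.82 / 0.14 = 5.86 hours.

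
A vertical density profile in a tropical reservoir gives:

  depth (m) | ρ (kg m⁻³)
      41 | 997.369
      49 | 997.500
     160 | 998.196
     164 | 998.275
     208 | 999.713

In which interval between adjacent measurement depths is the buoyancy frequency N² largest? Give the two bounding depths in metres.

Compute the density gradient over each adjacent pair:
  41–49 m: Δρ/Δz = 0.131/8 = 0.016 kg m⁻⁴
  49–160 m: Δρ/Δz = 0.696/111 = 6.3 × 10⁻³ kg m⁻⁴
  160–164 m: Δρ/Δz = 0.079/4 = 0.020 kg m⁻⁴
  164–208 m: Δρ/Δz = 1.438/44 = 0.033 kg m⁻⁴
The largest gradient is in the 164–208 m interval — the pycnocline.

164–208 m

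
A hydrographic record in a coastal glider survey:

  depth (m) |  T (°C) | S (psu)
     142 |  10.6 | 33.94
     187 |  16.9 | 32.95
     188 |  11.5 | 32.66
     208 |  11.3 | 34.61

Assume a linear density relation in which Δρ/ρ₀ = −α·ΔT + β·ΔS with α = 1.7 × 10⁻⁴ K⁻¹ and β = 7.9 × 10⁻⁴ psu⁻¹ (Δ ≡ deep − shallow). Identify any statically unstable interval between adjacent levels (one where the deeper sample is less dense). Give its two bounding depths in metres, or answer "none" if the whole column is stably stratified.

142–187 m

Evaluate Δρ/ρ₀ = −αΔT + βΔS across each adjacent pair:
  142–187 m: −αΔT+βΔS = −(1.7 × 10⁻⁴)(+6.3)+(7.9 × 10⁻⁴)(-0.99) = -1.9 × 10⁻³ → UNSTABLE
  187–188 m: −αΔT+βΔS = −(1.7 × 10⁻⁴)(-5.4)+(7.9 × 10⁻⁴)(-0.29) = 6.9 × 10⁻⁴ → stable
  188–208 m: −αΔT+βΔS = −(1.7 × 10⁻⁴)(-0.2)+(7.9 × 10⁻⁴)(+1.95) = 1.6 × 10⁻³ → stable
The 142–187 m interval has Δρ < 0: lighter water underlies denser water.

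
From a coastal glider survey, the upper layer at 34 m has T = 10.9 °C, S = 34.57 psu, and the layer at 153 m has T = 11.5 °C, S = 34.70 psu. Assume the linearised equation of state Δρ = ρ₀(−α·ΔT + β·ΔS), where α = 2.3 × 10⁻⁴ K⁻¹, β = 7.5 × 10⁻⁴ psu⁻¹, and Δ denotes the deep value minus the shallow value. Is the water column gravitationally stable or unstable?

unstable

ΔT = 11.5 − 10.9 = +0.6 K and ΔS = 34.70 − 34.57 = +0.13 psu (deep − shallow).
−αΔT = -1.38 × 10⁻⁴; βΔS = 9.75 × 10⁻⁵; sum Δρ/ρ₀ = -4.05 × 10⁻⁵.
Δρ/ρ₀ < 0, so Δρ < 0: deeper water is lighter → statically unstable; the column would overturn.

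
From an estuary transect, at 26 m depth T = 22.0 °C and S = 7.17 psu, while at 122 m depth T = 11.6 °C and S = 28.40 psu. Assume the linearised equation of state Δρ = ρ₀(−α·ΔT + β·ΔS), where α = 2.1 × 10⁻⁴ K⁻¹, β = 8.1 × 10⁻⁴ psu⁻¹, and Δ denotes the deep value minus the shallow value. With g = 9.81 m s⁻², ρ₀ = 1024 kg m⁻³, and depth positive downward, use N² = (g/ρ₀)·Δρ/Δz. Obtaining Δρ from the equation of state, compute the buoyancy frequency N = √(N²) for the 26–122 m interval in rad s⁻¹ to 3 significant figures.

0.0445 rad s⁻¹

ΔT = -10.4 K, ΔS = +21.23 psu (deep − shallow).
Δρ/ρ₀ = −αΔT + βΔS = 2.184 × 10⁻³ + 0.0171963 = 0.0193803, so Δρ ≈ 19.85 kg m⁻³.
N² = (g/ρ₀)·Δρ/Δz = g·(Δρ/ρ₀)/Δz = 9.81 × 0.0193803 / 96 = 1.9804 × 10⁻³ s⁻².
N = √(1.9804 × 10⁻³) = 0.044502 rad s⁻¹ ≈ 0.0445 rad s⁻¹.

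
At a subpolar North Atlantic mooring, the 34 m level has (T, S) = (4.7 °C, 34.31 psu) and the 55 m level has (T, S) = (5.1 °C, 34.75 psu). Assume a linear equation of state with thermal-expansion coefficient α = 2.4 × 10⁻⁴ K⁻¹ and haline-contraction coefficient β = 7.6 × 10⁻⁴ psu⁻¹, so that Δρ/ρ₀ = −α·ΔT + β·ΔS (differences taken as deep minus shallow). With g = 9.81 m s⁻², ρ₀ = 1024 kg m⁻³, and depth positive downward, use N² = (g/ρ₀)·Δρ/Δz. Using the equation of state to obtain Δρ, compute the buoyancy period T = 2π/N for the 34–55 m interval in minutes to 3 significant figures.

9.92 min

ΔT = +0.4 K, ΔS = +0.44 psu (deep − shallow).
Δρ/ρ₀ = −αΔT + βΔS = -9.60 × 10⁻⁵ + 3.344 × 10⁻⁴ = 2.384 × 10⁻⁴, so Δρ ≈ 0.2441 kg m⁻³.
N² = (g/ρ₀)·Δρ/Δz = g·(Δρ/ρ₀)/Δz = 9.81 × 2.384 × 10⁻⁴ / 21 = 1.1137 × 10⁻⁴ s⁻².
N = √(1.1137 × 10⁻⁴) = 0.010553 rad s⁻¹ → T = 2π/N = 595.39 s = 9.9232 min ≈ 9.92 min.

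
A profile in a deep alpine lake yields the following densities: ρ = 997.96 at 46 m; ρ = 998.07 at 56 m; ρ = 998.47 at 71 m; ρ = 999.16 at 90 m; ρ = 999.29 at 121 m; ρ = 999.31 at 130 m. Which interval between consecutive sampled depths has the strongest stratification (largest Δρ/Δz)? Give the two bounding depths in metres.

Compute the density gradient over each adjacent pair:
  46–56 m: Δρ/Δz = 0.11/10 = 0.011 kg m⁻⁴
  56–71 m: Δρ/Δz = 0.40/15 = 0.027 kg m⁻⁴
  71–90 m: Δρ/Δz = 0.69/19 = 0.036 kg m⁻⁴
  90–121 m: Δρ/Δz = 0.13/31 = 4.2 × 10⁻³ kg m⁻⁴
  121–130 m: Δρ/Δz = 0.02/9 = 2.2 × 10⁻³ kg m⁻⁴
The largest gradient is in the 71–90 m interval — the pycnocline.

71–90 m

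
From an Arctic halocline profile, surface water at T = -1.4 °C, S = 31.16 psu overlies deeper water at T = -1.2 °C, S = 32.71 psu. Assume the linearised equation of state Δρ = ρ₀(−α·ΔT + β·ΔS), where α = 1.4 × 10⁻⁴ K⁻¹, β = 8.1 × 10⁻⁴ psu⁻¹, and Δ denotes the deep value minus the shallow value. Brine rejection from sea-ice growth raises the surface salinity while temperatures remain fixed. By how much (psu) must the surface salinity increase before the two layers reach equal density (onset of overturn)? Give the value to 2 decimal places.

1.52 psu

Neutral buoyancy requires −α(T_deep − T_surf) + β(S_deep − S_surf′) = 0.
S_surf′ = S_deep − (α/β)·ΔT = 32.71 − (1.4 × 10⁻⁴/8.1 × 10⁻⁴)·(+0.2) = 32.6754 psu.
Increase required: 32.6754 − 31.16 = 1.5154 psu.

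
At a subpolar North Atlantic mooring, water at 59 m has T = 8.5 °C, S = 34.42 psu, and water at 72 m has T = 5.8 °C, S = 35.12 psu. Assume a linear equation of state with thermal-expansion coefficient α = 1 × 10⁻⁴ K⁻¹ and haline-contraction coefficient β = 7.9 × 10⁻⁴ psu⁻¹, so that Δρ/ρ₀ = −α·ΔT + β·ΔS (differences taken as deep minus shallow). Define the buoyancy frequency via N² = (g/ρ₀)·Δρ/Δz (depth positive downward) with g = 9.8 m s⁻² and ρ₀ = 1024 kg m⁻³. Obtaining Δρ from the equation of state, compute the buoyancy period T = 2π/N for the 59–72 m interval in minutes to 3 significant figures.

ΔT = -2.7 K, ΔS = +0.70 psu (deep − shallow).
Δρ/ρ₀ = −αΔT + βΔS = 2.70 × 10⁻⁴ + 5.53 × 10⁻⁴ = 8.23 × 10⁻⁴, so Δρ ≈ 0.8428 kg m⁻³.
N² = (g/ρ₀)·Δρ/Δz = g·(Δρ/ρ₀)/Δz = 9.8 × 8.23 × 10⁻⁴ / 13 = 6.2042 × 10⁻⁴ s⁻².
N = √(6.2042 × 10⁻⁴) = 0.024908 rad s⁻¹ → T = 2π/N = 252.26 s = 4.2043 min ≈ 4.20 min.

4.20 min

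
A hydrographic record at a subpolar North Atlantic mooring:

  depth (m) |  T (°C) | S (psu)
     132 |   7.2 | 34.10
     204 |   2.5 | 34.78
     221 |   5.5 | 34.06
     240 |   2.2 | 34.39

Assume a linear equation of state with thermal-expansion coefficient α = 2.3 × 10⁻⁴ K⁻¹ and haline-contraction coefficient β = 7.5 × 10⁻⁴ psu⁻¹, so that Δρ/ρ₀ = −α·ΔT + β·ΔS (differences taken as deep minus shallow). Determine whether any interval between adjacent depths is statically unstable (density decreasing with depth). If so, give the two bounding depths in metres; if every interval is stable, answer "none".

204–221 m

Evaluate Δρ/ρ₀ = −αΔT + βΔS across each adjacent pair:
  132–204 m: −αΔT+βΔS = −(2.3 × 10⁻⁴)(-4.7)+(7.5 × 10⁻⁴)(+0.68) = 1.6 × 10⁻³ → stable
  204–221 m: −αΔT+βΔS = −(2.3 × 10⁻⁴)(+3.0)+(7.5 × 10⁻⁴)(-0.72) = -1.2 × 10⁻³ → UNSTABLE
  221–240 m: −αΔT+βΔS = −(2.3 × 10⁻⁴)(-3.3)+(7.5 × 10⁻⁴)(+0.33) = 1.0 × 10⁻³ → stable
The 204–221 m interval has Δρ < 0: lighter water underlies denser water.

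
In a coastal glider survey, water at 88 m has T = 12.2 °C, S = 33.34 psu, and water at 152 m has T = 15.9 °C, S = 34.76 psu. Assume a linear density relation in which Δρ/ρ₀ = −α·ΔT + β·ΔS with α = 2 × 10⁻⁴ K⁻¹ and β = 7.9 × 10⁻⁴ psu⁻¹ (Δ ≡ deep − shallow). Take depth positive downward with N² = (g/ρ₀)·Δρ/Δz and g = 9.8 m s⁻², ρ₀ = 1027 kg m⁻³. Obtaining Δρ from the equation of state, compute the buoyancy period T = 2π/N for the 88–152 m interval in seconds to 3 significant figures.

822 s

ΔT = +3.7 K, ΔS = +1.42 psu (deep − shallow).
Δρ/ρ₀ = −αΔT + βΔS = -7.40 × 10⁻⁴ + 1.1218 × 10⁻³ = 3.818 × 10⁻⁴, so Δρ ≈ 0.3921 kg m⁻³.
N² = (g/ρ₀)·Δρ/Δz = g·(Δρ/ρ₀)/Δz = 9.8 × 3.818 × 10⁻⁴ / 64 = 5.8463 × 10⁻⁵ s⁻².
N = √(5.8463 × 10⁻⁵) = 7.6461 × 10⁻³ rad s⁻¹ → T = 2π/N = 821.75 s ≈ 822 s.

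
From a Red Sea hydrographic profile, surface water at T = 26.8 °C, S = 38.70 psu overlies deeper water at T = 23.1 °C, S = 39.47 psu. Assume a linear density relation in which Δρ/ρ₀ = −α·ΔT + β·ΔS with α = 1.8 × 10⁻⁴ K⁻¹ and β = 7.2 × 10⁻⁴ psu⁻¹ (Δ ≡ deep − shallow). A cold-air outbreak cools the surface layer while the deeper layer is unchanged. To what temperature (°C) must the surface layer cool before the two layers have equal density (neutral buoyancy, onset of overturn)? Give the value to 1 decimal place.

Neutral buoyancy requires Δρ = 0, i.e. −α(T_deep − T_surf′) + β(S_deep − S_surf) = 0.
T_surf′ = T_deep − (β/α)·ΔS = 23.1 − (7.2 × 10⁻⁴/1.8 × 10⁻⁴)·(+0.77) = 20.020 °C.
Cooling required: 26.8 − (20.020) = 6.780 °C.

20.0 °C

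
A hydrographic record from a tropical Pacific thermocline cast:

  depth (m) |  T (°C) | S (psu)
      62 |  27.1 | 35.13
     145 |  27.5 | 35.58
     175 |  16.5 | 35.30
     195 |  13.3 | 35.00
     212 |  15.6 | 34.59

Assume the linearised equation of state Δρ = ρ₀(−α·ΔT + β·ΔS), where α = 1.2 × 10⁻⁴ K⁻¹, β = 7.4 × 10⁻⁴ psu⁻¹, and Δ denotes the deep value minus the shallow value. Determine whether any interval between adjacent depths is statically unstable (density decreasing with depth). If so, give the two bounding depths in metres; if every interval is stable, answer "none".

Evaluate Δρ/ρ₀ = −αΔT + βΔS across each adjacent pair:
  62–145 m: −αΔT+βΔS = −(1.2 × 10⁻⁴)(+0.4)+(7.4 × 10⁻⁴)(+0.45) = 2.8 × 10⁻⁴ → stable
  145–175 m: −αΔT+βΔS = −(1.2 × 10⁻⁴)(-11.0)+(7.4 × 10⁻⁴)(-0.28) = 1.1 × 10⁻³ → stable
  175–195 m: −αΔT+βΔS = −(1.2 × 10⁻⁴)(-3.2)+(7.4 × 10⁻⁴)(-0.30) = 1.6 × 10⁻⁴ → stable
  195–212 m: −αΔT+βΔS = −(1.2 × 10⁻⁴)(+2.3)+(7.4 × 10⁻⁴)(-0.41) = -5.8 × 10⁻⁴ → UNSTABLE
The 195–212 m interval has Δρ < 0: lighter water underlies denser water.

195–212 m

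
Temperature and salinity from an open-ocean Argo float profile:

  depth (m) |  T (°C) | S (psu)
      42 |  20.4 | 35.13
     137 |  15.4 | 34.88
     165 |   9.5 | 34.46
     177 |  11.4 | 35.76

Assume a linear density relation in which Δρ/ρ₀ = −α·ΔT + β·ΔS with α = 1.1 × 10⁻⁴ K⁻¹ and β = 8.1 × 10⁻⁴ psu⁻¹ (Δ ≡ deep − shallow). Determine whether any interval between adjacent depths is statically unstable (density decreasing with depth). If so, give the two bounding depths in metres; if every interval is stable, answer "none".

none

Evaluate Δρ/ρ₀ = −αΔT + βΔS across each adjacent pair:
  42–137 m: −αΔT+βΔS = −(1.1 × 10⁻⁴)(-5.0)+(8.1 × 10⁻⁴)(-0.25) = 3.5 × 10⁻⁴ → stable
  137–165 m: −αΔT+βΔS = −(1.1 × 10⁻⁴)(-5.9)+(8.1 × 10⁻⁴)(-0.42) = 3.1 × 10⁻⁴ → stable
  165–177 m: −αΔT+βΔS = −(1.1 × 10⁻⁴)(+1.9)+(8.1 × 10⁻⁴)(+1.30) = 8.4 × 10⁻⁴ → stable
Every interval has Δρ > 0: the column is stably stratified throughout.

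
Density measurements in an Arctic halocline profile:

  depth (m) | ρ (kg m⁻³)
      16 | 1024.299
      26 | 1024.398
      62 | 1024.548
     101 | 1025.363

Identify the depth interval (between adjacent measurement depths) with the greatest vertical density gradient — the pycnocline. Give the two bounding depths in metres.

Compute the density gradient over each adjacent pair:
  16–26 m: Δρ/Δz = 0.099/10 = 9.9 × 10⁻³ kg m⁻⁴
  26–62 m: Δρ/Δz = 0.150/36 = 4.2 × 10⁻³ kg m⁻⁴
  62–101 m: Δρ/Δz = 0.815/39 = 0.021 kg m⁻⁴
The largest gradient is in the 62–101 m interval — the pycnocline.

62–101 m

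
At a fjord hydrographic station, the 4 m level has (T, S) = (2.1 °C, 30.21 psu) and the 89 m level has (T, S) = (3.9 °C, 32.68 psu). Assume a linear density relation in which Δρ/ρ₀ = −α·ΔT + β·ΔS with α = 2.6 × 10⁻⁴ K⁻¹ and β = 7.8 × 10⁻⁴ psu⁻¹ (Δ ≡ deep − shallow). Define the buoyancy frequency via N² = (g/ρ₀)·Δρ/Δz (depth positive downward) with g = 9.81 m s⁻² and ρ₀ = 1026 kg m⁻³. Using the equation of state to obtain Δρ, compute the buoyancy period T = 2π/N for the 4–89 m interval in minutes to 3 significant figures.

ΔT = +1.8 K, ΔS = +2.47 psu (deep − shallow).
Δρ/ρ₀ = −αΔT + βΔS = -4.68 × 10⁻⁴ + 1.9266 × 10⁻³ = 1.4586 × 10⁻³, so Δρ ≈ 1.497 kg m⁻³.
N² = (g/ρ₀)·Δρ/Δz = g·(Δρ/ρ₀)/Δz = 9.81 × 1.4586 × 10⁻³ / 85 = 1.6834 × 10⁻⁴ s⁻².
N = √(1.6834 × 10⁻⁴) = 0.012975 rad s⁻¹ → T = 2π/N = 484.25 s = 8.0708 min ≈ 8.07 min.

8.07 min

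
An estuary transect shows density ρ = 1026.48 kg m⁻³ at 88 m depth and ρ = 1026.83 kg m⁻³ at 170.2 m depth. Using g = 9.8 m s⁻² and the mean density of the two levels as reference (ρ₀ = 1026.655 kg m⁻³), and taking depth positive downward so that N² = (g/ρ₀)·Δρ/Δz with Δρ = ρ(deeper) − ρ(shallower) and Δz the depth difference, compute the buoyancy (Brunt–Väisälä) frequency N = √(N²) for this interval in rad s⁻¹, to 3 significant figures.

6.38 × 10⁻³ rad s⁻¹

Δρ = 1026.83 − 1026.48 = 0.35 kg m⁻³ over Δz = 170.2 − 88 = 82.2 m.
N² = (9.8/1026.655) × (0.35/82.2) = 4.0644 × 10⁻⁵ s⁻².
N = √(4.0644 × 10⁻⁵) = 6.3753 × 10⁻³ rad s⁻¹ ≈ 6.38 × 10⁻³ rad s⁻¹.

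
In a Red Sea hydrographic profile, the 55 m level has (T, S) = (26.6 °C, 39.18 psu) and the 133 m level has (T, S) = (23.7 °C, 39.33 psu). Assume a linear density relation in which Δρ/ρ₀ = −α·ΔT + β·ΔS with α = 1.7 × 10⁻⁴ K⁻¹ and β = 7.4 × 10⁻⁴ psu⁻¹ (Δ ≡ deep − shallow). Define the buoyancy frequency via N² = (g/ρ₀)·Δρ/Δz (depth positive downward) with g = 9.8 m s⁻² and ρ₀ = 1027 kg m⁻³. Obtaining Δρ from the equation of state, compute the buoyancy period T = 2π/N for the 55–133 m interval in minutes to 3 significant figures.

12.0 min

ΔT = -2.9 K, ΔS = +0.15 psu (deep − shallow).
Δρ/ρ₀ = −αΔT + βΔS = 4.93 × 10⁻⁴ + 1.11 × 10⁻⁴ = 6.04 × 10⁻⁴, so Δρ ≈ 0.6203 kg m⁻³.
N² = (g/ρ₀)·Δρ/Δz = g·(Δρ/ρ₀)/Δz = 9.8 × 6.04 × 10⁻⁴ / 78 = 7.5887 × 10⁻⁵ s⁻².
N = √(7.5887 × 10⁻⁵) = 8.7113 × 10⁻³ rad s⁻¹ → T = 2π/N = 721.27 s = 12.021 min ≈ 12.0 min.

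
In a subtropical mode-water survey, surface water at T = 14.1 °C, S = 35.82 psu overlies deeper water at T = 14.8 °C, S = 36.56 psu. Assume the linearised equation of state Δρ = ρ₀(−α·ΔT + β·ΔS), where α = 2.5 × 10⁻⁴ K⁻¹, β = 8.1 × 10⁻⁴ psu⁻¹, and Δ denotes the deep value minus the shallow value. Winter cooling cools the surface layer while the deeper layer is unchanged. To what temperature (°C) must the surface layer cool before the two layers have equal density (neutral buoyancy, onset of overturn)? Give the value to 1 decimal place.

12.4 °C

Neutral buoyancy requires Δρ = 0, i.e. −α(T_deep − T_surf′) + β(S_deep − S_surf) = 0.
T_surf′ = T_deep − (β/α)·ΔS = 14.8 − (8.1 × 10⁻⁴/2.5 × 10⁻⁴)·(+0.74) = 12.402 °C.
Cooling required: 14.1 − (12.402) = 1.698 °C.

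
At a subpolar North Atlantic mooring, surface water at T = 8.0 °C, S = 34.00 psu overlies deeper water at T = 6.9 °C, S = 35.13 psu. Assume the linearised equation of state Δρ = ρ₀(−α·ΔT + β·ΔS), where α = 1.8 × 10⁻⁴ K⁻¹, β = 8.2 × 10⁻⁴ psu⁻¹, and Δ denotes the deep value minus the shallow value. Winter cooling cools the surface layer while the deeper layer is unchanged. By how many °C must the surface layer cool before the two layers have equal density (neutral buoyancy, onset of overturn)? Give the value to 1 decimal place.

6.2 °C

Neutral buoyancy requires Δρ = 0, i.e. −α(T_deep − T_surf′) + β(S_deep − S_surf) = 0.
T_surf′ = T_deep − (β/α)·ΔS = 6.9 − (8.2 × 10⁻⁴/1.8 × 10⁻⁴)·(+1.13) = 1.752 °C.
Cooling required: 8.0 − (1.752) = 6.248 °C.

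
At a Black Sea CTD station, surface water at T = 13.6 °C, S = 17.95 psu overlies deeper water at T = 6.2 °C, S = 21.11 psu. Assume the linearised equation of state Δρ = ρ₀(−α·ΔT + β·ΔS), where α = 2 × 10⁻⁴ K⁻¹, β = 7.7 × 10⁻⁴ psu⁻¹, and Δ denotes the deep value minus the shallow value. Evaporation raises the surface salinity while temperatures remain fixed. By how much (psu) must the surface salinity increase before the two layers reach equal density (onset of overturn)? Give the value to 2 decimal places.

Neutral buoyancy requires −α(T_deep − T_surf) + β(S_deep − S_surf′) = 0.
S_surf′ = S_deep − (α/β)·ΔT = 21.11 − (2 × 10⁻⁴/7.7 × 10⁻⁴)·(-7.4) = 23.0321 psu.
Increase required: 23.0321 − 17.95 = 5.0821 psu.

5.08 psu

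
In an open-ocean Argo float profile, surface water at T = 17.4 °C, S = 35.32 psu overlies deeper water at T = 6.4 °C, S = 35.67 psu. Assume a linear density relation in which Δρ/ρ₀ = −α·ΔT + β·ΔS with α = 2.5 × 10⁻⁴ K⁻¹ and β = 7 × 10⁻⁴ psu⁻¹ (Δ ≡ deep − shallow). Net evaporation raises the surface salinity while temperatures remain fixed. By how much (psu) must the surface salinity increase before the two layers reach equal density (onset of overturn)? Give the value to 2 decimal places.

Neutral buoyancy requires −α(T_deep − T_surf) + β(S_deep − S_surf′) = 0.
S_surf′ = S_deep − (α/β)·ΔT = 35.67 − (2.5 × 10⁻⁴/7 × 10⁻⁴)·(-11.0) = 39.5986 psu.
Increase required: 39.5986 − 35.32 = 4.2786 psu.

4.28 psu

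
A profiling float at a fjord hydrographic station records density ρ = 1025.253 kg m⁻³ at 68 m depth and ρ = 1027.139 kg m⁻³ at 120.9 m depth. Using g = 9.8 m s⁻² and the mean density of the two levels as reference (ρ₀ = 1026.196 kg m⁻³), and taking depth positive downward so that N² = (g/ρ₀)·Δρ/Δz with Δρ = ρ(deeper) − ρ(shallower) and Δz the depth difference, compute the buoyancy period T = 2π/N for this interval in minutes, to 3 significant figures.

5.68 min

Δρ = 1027.139 − 1025.253 = 1.886 kg m⁻³ over Δz = 120.9 − 68 = 52.9 m.
N² = (9.8/1026.196) × (1.886/52.9) = 3.4047 × 10⁻⁴ s⁻².
N = √(3.4047 × 10⁻⁴) = 0.018452 rad s⁻¹, so T = 2π/N = 340.52 s = 5.6753 min ≈ 5.68 min.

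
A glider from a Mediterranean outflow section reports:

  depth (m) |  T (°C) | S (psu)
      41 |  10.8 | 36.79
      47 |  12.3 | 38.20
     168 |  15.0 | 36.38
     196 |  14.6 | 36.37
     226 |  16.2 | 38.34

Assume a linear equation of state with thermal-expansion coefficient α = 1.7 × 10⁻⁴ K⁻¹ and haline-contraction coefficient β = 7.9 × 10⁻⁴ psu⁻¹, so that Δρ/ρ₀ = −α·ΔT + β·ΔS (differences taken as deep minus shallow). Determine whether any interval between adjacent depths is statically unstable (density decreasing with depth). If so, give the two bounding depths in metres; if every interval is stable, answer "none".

47–168 m

Evaluate Δρ/ρ₀ = −αΔT + βΔS across each adjacent pair:
  41–47 m: −αΔT+βΔS = −(1.7 × 10⁻⁴)(+1.5)+(7.9 × 10⁻⁴)(+1.41) = 8.6 × 10⁻⁴ → stable
  47–168 m: −αΔT+βΔS = −(1.7 × 10⁻⁴)(+2.7)+(7.9 × 10⁻⁴)(-1.82) = -1.9 × 10⁻³ → UNSTABLE
  168–196 m: −αΔT+βΔS = −(1.7 × 10⁻⁴)(-0.4)+(7.9 × 10⁻⁴)(-0.01) = 6.0 × 10⁻⁵ → stable
  196–226 m: −αΔT+βΔS = −(1.7 × 10⁻⁴)(+1.6)+(7.9 × 10⁻⁴)(+1.97) = 1.3 × 10⁻³ → stable
The 47–168 m interval has Δρ < 0: lighter water underlies denser water.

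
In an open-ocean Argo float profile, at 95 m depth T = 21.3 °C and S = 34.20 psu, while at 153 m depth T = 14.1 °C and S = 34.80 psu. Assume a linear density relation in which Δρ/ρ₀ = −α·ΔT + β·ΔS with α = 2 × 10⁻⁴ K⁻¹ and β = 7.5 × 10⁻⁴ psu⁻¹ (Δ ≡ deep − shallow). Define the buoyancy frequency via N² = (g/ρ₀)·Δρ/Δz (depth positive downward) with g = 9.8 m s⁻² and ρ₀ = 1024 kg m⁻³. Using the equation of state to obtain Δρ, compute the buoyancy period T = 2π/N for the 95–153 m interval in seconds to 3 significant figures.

ΔT = -7.2 K, ΔS = +0.60 psu (deep − shallow).
Δρ/ρ₀ = −αΔT + βΔS = 1.44 × 10⁻³ + 4.50 × 10⁻⁴ = 1.89 × 10⁻³, so Δρ ≈ 1.935 kg m⁻³.
N² = (g/ρ₀)·Δρ/Δz = g·(Δρ/ρ₀)/Δz = 9.8 × 1.89 × 10⁻³ / 58 = 3.1934 × 10⁻⁴ s⁻².
N = √(3.1934 × 10⁻⁴) = 0.017870 rad s⁻¹ → T = 2π/N = 351.61 s ≈ 352 s.

352 s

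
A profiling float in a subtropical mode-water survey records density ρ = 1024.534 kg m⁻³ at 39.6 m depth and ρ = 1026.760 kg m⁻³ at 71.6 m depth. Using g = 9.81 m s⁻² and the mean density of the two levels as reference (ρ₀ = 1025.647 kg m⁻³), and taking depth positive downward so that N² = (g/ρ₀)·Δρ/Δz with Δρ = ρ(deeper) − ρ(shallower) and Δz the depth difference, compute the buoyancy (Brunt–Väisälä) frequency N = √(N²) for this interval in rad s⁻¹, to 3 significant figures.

Δρ = 1026.760 − 1024.534 = 2.226 kg m⁻³ over Δz = 71.6 − 39.6 = 32 m.
N² = (9.81/1025.647) × (2.226/32) = 6.6534 × 10⁻⁴ s⁻².
N = √(6.6534 × 10⁻⁴) = 0.025794 rad s⁻¹ ≈ 0.0258 rad s⁻¹.

0.0258 rad s⁻¹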